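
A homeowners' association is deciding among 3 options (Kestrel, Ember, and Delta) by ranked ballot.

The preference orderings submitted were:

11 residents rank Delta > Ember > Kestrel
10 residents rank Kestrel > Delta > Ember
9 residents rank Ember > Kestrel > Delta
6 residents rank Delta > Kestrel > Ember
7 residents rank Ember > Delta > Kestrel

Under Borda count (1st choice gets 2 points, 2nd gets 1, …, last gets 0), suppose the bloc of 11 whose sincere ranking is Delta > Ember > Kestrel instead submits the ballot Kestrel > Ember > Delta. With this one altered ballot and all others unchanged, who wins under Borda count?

Borda totals with the altered ballot: Kestrel 57, Ember 43, Delta 29.
The switch changes the winner from Delta to Kestrel.

Kestrel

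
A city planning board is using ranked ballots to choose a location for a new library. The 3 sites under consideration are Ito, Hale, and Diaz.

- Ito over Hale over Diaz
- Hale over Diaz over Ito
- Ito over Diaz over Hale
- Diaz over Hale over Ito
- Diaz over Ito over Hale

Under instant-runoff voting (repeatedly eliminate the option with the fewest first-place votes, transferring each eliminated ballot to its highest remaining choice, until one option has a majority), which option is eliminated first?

Round 1: Ito 2, Diaz 2, Hale 1. Hale has the fewest and is eliminated.
Round 2: Diaz 3, Ito 2. Diaz has a majority.

Hale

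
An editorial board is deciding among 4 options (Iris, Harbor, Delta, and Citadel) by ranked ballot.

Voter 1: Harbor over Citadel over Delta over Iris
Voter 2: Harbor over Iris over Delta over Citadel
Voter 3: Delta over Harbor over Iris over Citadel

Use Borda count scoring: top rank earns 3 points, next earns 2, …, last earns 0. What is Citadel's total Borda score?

Borda scores:
  Iris: 0 + 2 + 1 = 3
  Harbor: 3 + 3 + 2 = 8
  Delta: 1 + 1 + 3 = 5
  Citadel: 2 + 0 + 0 = 2

2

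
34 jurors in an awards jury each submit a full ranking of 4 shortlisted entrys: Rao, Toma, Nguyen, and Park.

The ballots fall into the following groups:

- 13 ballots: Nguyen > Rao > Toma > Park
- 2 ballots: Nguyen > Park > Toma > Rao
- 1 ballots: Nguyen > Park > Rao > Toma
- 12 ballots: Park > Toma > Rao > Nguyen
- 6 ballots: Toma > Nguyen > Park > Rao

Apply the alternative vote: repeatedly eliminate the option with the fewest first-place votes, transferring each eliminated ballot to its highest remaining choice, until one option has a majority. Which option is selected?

Nguyen

Round 1: Nguyen 16, Park 12, Toma 6, Rao 0. Rao has the fewest and is eliminated.
Round 2: Nguyen 16, Park 12, Toma 6. Toma has the fewest and is eliminated.
Round 3: Nguyen 22, Park 12. Nguyen has a majority.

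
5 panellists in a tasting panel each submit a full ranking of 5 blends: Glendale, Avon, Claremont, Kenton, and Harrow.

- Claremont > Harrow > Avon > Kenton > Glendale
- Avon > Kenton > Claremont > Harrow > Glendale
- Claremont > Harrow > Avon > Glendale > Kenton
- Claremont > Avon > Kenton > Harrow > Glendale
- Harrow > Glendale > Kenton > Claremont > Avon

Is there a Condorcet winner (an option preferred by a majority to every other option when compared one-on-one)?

Yes

Head-to-head results (5 voters total):
Glendale vs Avon: Avon wins 4–1.
Glendale vs Claremont: Claremont wins 4–1.
Glendale vs Kenton: Kenton wins 3–2.
Glendale vs Harrow: Harrow wins 5–0.
Avon vs Claremont: Claremont wins 4–1.
Avon vs Kenton: Avon wins 4–1.
Avon vs Harrow: Harrow wins 3–2.
Claremont vs Kenton: Claremont wins 3–2.
Claremont vs Harrow: Claremont wins 4–1.
Kenton vs Harrow: Harrow wins 3–2.
Claremont beats each rival — Glendale (4–1), Avon (4–1), Kenton (3–2), Harrow (4–1) — so Claremont is the Condorcet winner.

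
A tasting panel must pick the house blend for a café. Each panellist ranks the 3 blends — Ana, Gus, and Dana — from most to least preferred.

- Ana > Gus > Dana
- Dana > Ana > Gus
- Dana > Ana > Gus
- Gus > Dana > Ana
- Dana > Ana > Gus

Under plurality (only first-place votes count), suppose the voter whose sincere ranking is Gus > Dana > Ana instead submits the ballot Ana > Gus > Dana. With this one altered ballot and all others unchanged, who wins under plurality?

First-place totals with the altered ballot: Ana 2, Gus 0, Dana 3.
The winner is unchanged: still Dana.

Dana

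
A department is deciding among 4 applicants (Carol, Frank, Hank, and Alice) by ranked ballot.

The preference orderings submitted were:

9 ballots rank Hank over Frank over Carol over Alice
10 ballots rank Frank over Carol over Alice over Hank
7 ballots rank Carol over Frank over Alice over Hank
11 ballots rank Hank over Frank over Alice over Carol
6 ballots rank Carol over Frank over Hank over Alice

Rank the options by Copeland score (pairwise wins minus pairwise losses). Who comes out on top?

Frank

Pairwise results:
  Carol vs Frank: Frank wins 30–13.
  Carol vs Hank: Carol wins 23–20.
  Carol vs Alice: Carol wins 32–11.
  Frank vs Hank: Frank wins 23–20.
  Frank vs Alice: Frank wins 43–0.
  Hank vs Alice: Hank wins 26–17.
Copeland scores (wins − losses):
  Carol: 2 − 1 = 1
  Frank: 3 − 0 = 3
  Hank: 1 − 2 = -1
  Alice: 0 − 3 = -3
Frank has the best Copeland score.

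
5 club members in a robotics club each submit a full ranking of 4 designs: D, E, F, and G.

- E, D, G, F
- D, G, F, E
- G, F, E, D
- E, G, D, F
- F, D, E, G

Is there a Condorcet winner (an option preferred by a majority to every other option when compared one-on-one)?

Head-to-head results (5 voters total):
D vs E: E wins 3–2.
D vs F: D wins 3–2.
D vs G: D wins 3–2.
E vs F: F wins 3–2.
E vs G: E wins 3–2.
F vs G: G wins 4–1.
No candidate beats all others: D beats F beats E beats D, a majority cycle.

No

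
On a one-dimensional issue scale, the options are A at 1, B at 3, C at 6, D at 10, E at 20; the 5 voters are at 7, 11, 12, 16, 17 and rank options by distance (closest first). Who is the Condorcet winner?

With single-peaked preferences on a line, the Condorcet winner is the candidate closest to the median voter.
The median voter (position 12) is closest to D at 10.
Check: D vs E — voters closer to D: 3 of 5.

D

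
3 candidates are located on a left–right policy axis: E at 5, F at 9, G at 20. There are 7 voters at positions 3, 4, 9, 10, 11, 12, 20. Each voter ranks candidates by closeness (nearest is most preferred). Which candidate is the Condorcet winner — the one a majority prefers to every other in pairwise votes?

F

With single-peaked preferences on a line, the Condorcet winner is the candidate closest to the median voter.
The median voter (position 10) is closest to F at 9.
Check: F vs E — voters closer to F: 5 of 7.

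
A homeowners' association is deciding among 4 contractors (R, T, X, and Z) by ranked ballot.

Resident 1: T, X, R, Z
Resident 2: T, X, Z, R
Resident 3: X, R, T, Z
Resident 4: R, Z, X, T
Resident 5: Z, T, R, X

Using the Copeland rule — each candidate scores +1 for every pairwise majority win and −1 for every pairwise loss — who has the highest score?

T

Pairwise results:
  R vs T: T wins 3–2.
  R vs X: X wins 3–2.
  R vs Z: R wins 3–2.
  T vs X: T wins 3–2.
  T vs Z: T wins 3–2.
  X vs Z: X wins 3–2.
Copeland scores (wins − losses):
  R: 1 − 2 = -1
  T: 3 − 0 = 3
  X: 2 − 1 = 1
  Z: 0 − 3 = -3
T has the best Copeland score.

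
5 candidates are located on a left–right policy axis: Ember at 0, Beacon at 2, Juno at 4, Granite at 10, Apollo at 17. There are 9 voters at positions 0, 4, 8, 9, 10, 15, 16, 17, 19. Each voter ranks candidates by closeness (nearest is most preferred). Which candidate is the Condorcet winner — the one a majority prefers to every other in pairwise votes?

With single-peaked preferences on a line, the Condorcet winner is the candidate closest to the median voter.
The median voter (position 10) is closest to Granite at 10.
Check: Granite vs Apollo — voters closer to Granite: 5 of 9.

Granite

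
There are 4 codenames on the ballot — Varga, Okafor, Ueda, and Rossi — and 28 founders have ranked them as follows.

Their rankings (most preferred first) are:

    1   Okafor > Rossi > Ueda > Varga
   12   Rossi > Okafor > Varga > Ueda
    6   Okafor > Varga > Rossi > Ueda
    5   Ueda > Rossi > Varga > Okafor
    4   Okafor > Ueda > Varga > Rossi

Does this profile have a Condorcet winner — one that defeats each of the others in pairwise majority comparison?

Head-to-head results (28 voters total):
Varga vs Okafor: Okafor wins 23–5.
Varga vs Ueda: Varga wins 18–10.
Varga vs Rossi: Rossi wins 18–10.
Okafor vs Ueda: Okafor wins 23–5.
Okafor vs Rossi: Rossi wins 17–11.
Ueda vs Rossi: Rossi wins 19–9.
Rossi beats each rival — Varga (18–10), Okafor (17–11), Ueda (19–9) — so Rossi is the Condorcet winner.

Yes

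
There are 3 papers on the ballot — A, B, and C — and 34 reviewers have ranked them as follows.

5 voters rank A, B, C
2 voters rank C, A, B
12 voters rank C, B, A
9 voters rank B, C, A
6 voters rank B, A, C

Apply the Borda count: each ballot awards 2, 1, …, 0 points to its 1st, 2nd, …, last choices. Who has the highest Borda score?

B

Borda scores:
  A: 5·2 + 2·1 + 12·0 + 9·0 + 6·1 = 18
  B: 5·1 + 2·0 + 12·1 + 9·2 + 6·2 = 47
  C: 5·0 + 2·2 + 12·2 + 9·1 + 6·0 = 37
B has the highest total.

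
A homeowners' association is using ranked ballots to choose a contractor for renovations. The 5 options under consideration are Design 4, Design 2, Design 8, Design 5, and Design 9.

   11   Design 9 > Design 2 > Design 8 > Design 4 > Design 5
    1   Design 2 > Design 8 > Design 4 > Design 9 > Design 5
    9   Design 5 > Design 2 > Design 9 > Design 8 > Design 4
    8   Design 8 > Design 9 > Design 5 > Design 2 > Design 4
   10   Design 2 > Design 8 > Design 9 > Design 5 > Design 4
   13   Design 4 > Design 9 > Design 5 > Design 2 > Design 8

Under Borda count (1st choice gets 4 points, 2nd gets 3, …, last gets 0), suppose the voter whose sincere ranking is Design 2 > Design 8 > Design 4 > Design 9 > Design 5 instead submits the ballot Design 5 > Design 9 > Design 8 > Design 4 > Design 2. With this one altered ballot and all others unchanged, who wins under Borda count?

Borda totals with the altered ballot: Design 4 64, Design 2 121, Design 8 95, Design 5 92, Design 9 148.
The winner is unchanged: still Design 9.

Design 9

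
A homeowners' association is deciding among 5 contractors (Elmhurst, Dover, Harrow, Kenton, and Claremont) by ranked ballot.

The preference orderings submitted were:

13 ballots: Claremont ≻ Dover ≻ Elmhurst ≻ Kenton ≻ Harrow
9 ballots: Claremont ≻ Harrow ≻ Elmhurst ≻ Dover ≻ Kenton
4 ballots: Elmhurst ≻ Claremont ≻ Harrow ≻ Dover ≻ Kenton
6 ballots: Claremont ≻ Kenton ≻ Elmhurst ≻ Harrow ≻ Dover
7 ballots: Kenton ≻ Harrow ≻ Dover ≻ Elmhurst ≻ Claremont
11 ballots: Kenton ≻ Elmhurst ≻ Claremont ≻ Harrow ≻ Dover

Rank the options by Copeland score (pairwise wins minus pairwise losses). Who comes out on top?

Claremont

Pairwise results:
  Elmhurst vs Dover: Elmhurst wins 30–20.
  Elmhurst vs Harrow: Elmhurst wins 34–16.
  Elmhurst vs Kenton: Elmhurst wins 26–24.
  Elmhurst vs Claremont: Claremont wins 28–22.
  Dover vs Harrow: Harrow wins 37–13.
  Dover vs Kenton: Dover wins 26–24.
  Dover vs Claremont: Claremont wins 43–7.
  Harrow vs Kenton: Kenton wins 37–13.
  Harrow vs Claremont: Claremont wins 43–7.
  Kenton vs Claremont: Claremont wins 32–18.
Copeland scores (wins − losses):
  Elmhurst: 3 − 1 = 2
  Dover: 1 − 3 = -2
  Harrow: 1 − 3 = -2
  Kenton: 1 − 3 = -2
  Claremont: 4 − 0 = 4
Claremont has the best Copeland score.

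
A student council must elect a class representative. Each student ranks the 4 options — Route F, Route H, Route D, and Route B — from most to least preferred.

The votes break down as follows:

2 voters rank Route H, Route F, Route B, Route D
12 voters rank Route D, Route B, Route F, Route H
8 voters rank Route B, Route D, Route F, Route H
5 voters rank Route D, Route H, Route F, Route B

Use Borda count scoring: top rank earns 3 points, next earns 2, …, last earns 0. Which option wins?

Route D

Borda scores:
  Route F: 2·2 + 12·1 + 8·1 + 5·1 = 29
  Route H: 2·3 + 12·0 + 8·0 + 5·2 = 16
  Route D: 2·0 + 12·3 + 8·2 + 5·3 = 67
  Route B: 2·1 + 12·2 + 8·3 + 5·0 = 50
Route D has the highest total.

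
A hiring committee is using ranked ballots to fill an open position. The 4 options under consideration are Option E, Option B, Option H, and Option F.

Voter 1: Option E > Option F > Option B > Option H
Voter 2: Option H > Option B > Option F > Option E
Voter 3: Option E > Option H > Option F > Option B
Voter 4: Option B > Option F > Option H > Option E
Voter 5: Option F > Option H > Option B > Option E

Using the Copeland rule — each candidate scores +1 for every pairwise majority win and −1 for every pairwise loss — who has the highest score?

Pairwise results:
  Option E vs Option B: Option B wins 3–2.
  Option E vs Option H: Option H wins 3–2.
  Option E vs Option F: Option F wins 3–2.
  Option B vs Option H: Option H wins 3–2.
  Option B vs Option F: Option F wins 3–2.
  Option H vs Option F: Option F wins 3–2.
Copeland scores (wins − losses):
  Option E: 0 − 3 = -3
  Option B: 1 − 2 = -1
  Option H: 2 − 1 = 1
  Option F: 3 − 0 = 3
Option F has the best Copeland score.

Option F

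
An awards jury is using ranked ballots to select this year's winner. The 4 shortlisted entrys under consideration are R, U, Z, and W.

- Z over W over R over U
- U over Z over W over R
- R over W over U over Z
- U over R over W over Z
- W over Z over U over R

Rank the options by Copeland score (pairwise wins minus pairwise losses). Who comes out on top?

W

Pairwise results:
  R vs U: U wins 3–2.
  R vs Z: Z wins 3–2.
  R vs W: W wins 3–2.
  U vs Z: U wins 3–2.
  U vs W: W wins 3–2.
  Z vs W: W wins 3–2.
Copeland scores (wins − losses):
  R: 0 − 3 = -3
  U: 2 − 1 = 1
  Z: 1 − 2 = -1
  W: 3 − 0 = 3
W has the best Copeland score.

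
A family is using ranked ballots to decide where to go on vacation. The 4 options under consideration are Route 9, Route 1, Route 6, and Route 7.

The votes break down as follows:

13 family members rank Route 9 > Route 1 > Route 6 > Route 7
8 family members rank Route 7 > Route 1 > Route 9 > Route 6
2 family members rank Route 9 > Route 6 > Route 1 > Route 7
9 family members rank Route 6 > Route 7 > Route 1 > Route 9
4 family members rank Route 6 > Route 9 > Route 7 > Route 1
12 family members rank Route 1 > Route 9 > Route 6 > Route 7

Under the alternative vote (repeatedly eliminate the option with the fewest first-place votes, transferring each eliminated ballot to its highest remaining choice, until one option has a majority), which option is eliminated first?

Route 7

Round 1: Route 9 15, Route 6 13, Route 1 12, Route 7 8. Route 7 has the fewest and is eliminated.
Round 2: Route 1 20, Route 9 15, Route 6 13. Route 6 has the fewest and is eliminated.
Round 3: Route 1 29, Route 9 19. Route 1 has a majority.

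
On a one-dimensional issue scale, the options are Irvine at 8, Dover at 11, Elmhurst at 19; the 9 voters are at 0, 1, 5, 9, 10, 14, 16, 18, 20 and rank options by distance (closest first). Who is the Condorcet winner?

With single-peaked preferences on a line, the Condorcet winner is the candidate closest to the median voter.
The median voter (position 10) is closest to Dover at 11.
Check: Dover vs Irvine — voters closer to Dover: 5 of 9.

Dover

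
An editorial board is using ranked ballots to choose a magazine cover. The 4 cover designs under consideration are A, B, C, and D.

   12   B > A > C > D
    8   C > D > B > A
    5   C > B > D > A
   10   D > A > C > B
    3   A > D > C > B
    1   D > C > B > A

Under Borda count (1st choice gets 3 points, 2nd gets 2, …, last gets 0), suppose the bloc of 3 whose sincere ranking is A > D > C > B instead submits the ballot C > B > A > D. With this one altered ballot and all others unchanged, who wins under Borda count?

C

Borda totals with the altered ballot: A 47, B 61, C 72, D 54.
The winner is unchanged: still C.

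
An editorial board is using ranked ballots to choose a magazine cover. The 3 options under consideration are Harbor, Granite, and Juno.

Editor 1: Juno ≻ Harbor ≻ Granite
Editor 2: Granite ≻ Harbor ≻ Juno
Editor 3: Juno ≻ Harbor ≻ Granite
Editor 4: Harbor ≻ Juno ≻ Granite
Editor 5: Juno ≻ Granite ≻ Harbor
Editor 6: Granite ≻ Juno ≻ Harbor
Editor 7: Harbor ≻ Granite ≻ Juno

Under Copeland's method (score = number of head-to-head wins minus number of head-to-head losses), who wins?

Juno

Pairwise results:
  Harbor vs Granite: Harbor wins 4–3.
  Harbor vs Juno: Juno wins 4–3.
  Granite vs Juno: Juno wins 4–3.
Copeland scores (wins − losses):
  Harbor: 1 − 1 = 0
  Granite: 0 − 2 = -2
  Juno: 2 − 0 = 2
Juno has the best Copeland score.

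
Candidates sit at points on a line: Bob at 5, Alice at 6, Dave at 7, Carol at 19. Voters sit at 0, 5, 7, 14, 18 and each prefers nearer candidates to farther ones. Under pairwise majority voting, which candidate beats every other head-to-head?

Dave

With single-peaked preferences on a line, the Condorcet winner is the candidate closest to the median voter.
The median voter (position 7) is closest to Dave at 7.
Check: Dave vs Carol — voters closer to Dave: 3 of 5.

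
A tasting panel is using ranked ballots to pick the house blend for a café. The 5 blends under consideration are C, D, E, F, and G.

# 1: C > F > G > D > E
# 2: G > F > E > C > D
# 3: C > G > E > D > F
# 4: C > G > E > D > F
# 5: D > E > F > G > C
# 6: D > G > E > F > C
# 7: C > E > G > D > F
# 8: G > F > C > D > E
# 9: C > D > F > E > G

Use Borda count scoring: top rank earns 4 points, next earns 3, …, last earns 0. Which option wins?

Borda scores:
  C: 4 + 1 + 4 + 4 + 0 + 0 + 4 + 2 + 4 = 23
  D: 1 + 0 + 1 + 1 + 4 + 4 + 1 + 1 + 3 = 16
  E: 0 + 2 + 2 + 2 + 3 + 2 + 3 + 0 + 1 = 15
  F: 3 + 3 + 0 + 0 + 2 + 1 + 0 + 3 + 2 = 14
  G: 2 + 4 + 3 + 3 + 1 + 3 + 2 + 4 + 0 = 22
C has the highest total.

C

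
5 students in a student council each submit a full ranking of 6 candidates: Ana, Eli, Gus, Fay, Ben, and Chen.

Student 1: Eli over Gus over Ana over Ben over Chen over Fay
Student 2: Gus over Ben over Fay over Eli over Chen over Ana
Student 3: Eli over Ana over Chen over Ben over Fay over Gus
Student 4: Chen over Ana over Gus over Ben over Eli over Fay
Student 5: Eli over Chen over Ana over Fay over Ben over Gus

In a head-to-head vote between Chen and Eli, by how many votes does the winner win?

Ballots ranking Chen above Eli: 1.
Ballots ranking Eli above Chen: 4.
Eli wins 4–1, a margin of 3.

3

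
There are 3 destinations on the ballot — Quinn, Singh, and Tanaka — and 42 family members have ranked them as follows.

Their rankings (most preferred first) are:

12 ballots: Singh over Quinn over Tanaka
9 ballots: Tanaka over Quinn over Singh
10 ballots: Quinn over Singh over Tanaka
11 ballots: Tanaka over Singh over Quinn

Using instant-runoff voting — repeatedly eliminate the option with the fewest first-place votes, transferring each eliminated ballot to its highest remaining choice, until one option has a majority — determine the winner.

Singh

Round 1: Tanaka 20, Singh 12, Quinn 10. Quinn has the fewest and is eliminated.
Round 2: Singh 22, Tanaka 20. Singh has a majority.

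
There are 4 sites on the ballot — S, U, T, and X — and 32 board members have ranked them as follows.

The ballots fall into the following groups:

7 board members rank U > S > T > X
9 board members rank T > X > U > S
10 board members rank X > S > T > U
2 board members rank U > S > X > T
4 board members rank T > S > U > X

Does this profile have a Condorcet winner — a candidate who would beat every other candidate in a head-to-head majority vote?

No

Head-to-head results (32 voters total):
S vs U: U wins 18–14.
S vs T: S wins 19–13.
S vs X: X wins 19–13.
U vs T: T wins 23–9.
U vs X: X wins 19–13.
T vs X: T wins 20–12.
No candidate beats all others: S beats T beats U beats S, a majority cycle.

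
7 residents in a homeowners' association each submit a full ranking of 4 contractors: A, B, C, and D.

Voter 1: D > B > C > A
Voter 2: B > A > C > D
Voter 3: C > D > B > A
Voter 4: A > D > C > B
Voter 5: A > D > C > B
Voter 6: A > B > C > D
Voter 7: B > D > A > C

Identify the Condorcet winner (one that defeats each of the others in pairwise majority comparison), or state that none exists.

Head-to-head results (7 voters total):
A vs B: B wins 4–3.
A vs C: A wins 5–2.
A vs D: A wins 4–3.
B vs C: B wins 4–3.
B vs D: D wins 4–3.
C vs D: D wins 4–3.
No candidate beats all others: A beats D beats B beats A, a majority cycle.

No Condorcet winner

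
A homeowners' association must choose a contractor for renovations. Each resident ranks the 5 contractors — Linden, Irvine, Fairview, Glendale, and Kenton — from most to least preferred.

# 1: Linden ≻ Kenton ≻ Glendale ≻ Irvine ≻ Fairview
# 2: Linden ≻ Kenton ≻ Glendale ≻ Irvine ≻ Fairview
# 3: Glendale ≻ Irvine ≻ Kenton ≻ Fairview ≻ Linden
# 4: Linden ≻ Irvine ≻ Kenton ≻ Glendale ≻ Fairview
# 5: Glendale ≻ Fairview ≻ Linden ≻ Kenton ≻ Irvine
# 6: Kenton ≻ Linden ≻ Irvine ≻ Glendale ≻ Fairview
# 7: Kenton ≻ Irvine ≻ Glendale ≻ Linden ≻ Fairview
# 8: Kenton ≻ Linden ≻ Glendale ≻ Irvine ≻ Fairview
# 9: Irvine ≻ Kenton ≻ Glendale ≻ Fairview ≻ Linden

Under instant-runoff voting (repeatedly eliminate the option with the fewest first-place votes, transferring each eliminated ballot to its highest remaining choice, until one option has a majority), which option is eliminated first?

Fairview

Round 1: Linden 3, Kenton 3, Glendale 2, Irvine 1, Fairview 0. Fairview has the fewest and is eliminated.
Round 2: Linden 3, Kenton 3, Glendale 2, Irvine 1. Irvine has the fewest and is eliminated.
Round 3: Kenton 4, Linden 3, Glendale 2. Glendale has the fewest and is eliminated.
Round 4: Kenton 5, Linden 4. Kenton has a majority.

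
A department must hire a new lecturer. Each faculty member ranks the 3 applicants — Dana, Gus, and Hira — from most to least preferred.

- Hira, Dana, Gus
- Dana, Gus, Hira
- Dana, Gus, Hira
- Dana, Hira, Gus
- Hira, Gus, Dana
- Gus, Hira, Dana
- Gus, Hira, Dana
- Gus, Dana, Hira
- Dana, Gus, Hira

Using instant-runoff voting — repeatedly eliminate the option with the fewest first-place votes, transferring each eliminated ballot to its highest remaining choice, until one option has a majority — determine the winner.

Dana

Round 1: Dana 4, Gus 3, Hira 2. Hira has the fewest and is eliminated.
Round 2: Dana 5, Gus 4. Dana has a majority.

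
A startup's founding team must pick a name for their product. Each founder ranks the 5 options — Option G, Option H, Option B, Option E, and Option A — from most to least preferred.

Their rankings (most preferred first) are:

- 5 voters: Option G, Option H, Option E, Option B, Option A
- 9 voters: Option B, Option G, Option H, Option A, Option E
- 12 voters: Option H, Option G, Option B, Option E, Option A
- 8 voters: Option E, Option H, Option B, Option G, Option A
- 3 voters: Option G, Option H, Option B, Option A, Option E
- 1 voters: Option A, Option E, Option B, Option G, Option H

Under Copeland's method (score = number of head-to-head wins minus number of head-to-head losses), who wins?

Pairwise results:
  Option G vs Option H: Option H wins 20–18.
  Option G vs Option B: Option G wins 20–18.
  Option G vs Option E: Option G wins 29–9.
  Option G vs Option A: Option G wins 37–1.
  Option H vs Option B: Option H wins 28–10.
  Option H vs Option E: Option H wins 29–9.
  Option H vs Option A: Option H wins 37–1.
  Option B vs Option E: Option B wins 24–14.
  Option B vs Option A: Option B wins 37–1.
  Option E vs Option A: Option E wins 25–13.
Copeland scores (wins − losses):
  Option G: 3 − 1 = 2
  Option H: 4 − 0 = 4
  Option B: 2 − 2 = 0
  Option E: 1 − 3 = -2
  Option A: 0 − 4 = -4
Option H has the best Copeland score.

Option H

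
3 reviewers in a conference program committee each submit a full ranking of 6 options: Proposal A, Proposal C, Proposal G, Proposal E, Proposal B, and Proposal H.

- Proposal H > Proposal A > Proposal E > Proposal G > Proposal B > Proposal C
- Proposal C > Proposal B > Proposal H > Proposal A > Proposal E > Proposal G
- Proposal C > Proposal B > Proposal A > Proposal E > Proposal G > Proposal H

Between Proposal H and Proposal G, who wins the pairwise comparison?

Ballots ranking Proposal H above Proposal G: 2.
Ballots ranking Proposal G above Proposal H: 1.
Proposal H wins the head-to-head, 2–1.

Proposal H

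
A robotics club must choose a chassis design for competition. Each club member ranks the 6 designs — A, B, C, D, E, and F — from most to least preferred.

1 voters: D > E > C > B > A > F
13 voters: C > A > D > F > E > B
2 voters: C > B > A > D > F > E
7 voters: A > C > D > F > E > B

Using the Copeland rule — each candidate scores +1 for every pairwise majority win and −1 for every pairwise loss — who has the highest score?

Pairwise results:
  A vs B: A wins 20–3.
  A vs C: C wins 16–7.
  A vs D: A wins 22–1.
  A vs E: A wins 22–1.
  A vs F: A wins 23–0.
  B vs C: C wins 23–0.
  B vs D: D wins 21–2.
  B vs E: E wins 21–2.
  B vs F: F wins 20–3.
  C vs D: C wins 22–1.
  C vs E: C wins 22–1.
  C vs F: C wins 23–0.
  D vs E: D wins 23–0.
  D vs F: D wins 23–0.
  E vs F: F wins 22–1.
Copeland scores (wins − losses):
  A: 4 − 1 = 3
  B: 0 − 5 = -5
  C: 5 − 0 = 5
  D: 3 − 2 = 1
  E: 1 − 4 = -3
  F: 2 − 3 = -1
C has the best Copeland score.

C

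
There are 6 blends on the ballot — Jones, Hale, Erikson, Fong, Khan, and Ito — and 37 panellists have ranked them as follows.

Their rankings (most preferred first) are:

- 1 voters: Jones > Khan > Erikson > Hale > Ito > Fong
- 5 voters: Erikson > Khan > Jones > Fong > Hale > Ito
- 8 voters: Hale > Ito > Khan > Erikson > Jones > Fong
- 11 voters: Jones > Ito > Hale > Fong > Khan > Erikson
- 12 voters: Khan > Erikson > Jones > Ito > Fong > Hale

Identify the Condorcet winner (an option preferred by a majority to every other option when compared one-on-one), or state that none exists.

There is no Condorcet winner

Head-to-head results (37 voters total):
Jones vs Hale: Jones wins 29–8.
Jones vs Erikson: Erikson wins 25–12.
Jones vs Fong: Jones wins 37–0.
Jones vs Khan: Khan wins 25–12.
Jones vs Ito: Jones wins 29–8.
Hale vs Erikson: Hale wins 19–18.
Hale vs Fong: Hale wins 20–17.
Hale vs Khan: Hale wins 19–18.
Hale vs Ito: Ito wins 23–14.
Erikson vs Fong: Erikson wins 26–11.
Erikson vs Khan: Khan wins 32–5.
Erikson vs Ito: Ito wins 19–18.
Fong vs Khan: Khan wins 26–11.
Fong vs Ito: Ito wins 32–5.
Khan vs Ito: Ito wins 19–18.
No candidate beats all others: Jones beats Hale beats Erikson beats Jones, a majority cycle.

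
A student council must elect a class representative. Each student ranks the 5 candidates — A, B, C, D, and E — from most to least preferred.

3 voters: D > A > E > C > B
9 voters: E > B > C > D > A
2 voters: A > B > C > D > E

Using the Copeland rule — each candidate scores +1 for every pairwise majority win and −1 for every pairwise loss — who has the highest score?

Pairwise results:
  A vs B: B wins 9–5.
  A vs C: C wins 9–5.
  A vs D: D wins 12–2.
  A vs E: E wins 9–5.
  B vs C: B wins 11–3.
  B vs D: B wins 11–3.
  B vs E: E wins 12–2.
  C vs D: C wins 11–3.
  C vs E: E wins 12–2.
  D vs E: E wins 9–5.
Copeland scores (wins − losses):
  A: 0 − 4 = -4
  B: 3 − 1 = 2
  C: 2 − 2 = 0
  D: 1 − 3 = -2
  E: 4 − 0 = 4
E has the best Copeland score.

E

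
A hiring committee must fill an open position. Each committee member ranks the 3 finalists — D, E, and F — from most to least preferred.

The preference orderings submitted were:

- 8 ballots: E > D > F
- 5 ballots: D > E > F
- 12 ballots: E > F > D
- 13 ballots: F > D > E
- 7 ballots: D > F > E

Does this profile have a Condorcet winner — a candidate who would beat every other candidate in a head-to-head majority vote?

Head-to-head results (45 voters total):
D vs E: D wins 25–20.
D vs F: F wins 25–20.
E vs F: E wins 25–20.
No candidate beats all others: D beats E beats F beats D, a majority cycle.

No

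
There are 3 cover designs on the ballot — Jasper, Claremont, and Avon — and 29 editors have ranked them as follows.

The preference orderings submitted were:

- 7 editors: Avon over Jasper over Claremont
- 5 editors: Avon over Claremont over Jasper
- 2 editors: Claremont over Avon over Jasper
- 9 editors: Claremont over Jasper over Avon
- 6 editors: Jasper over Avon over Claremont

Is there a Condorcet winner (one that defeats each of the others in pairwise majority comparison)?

Head-to-head results (29 voters total):
Jasper vs Claremont: Claremont wins 16–13.
Jasper vs Avon: Jasper wins 15–14.
Claremont vs Avon: Avon wins 18–11.
No candidate beats all others: Jasper beats Avon beats Claremont beats Jasper, a majority cycle.

No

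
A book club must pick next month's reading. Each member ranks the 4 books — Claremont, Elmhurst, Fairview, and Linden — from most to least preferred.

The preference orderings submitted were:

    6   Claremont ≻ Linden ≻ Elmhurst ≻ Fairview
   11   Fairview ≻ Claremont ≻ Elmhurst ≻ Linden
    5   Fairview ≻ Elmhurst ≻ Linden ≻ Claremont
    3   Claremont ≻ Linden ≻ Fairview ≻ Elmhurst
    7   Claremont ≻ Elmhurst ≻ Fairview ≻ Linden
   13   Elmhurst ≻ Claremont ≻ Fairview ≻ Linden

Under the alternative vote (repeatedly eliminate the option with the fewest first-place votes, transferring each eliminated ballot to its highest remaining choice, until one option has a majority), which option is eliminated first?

Round 1: Claremont 16, Fairview 16, Elmhurst 13, Linden 0. Linden has the fewest and is eliminated.
Round 2: Claremont 16, Fairview 16, Elmhurst 13. Elmhurst has the fewest and is eliminated.
Round 3: Claremont 29, Fairview 16. Claremont has a majority.

Linden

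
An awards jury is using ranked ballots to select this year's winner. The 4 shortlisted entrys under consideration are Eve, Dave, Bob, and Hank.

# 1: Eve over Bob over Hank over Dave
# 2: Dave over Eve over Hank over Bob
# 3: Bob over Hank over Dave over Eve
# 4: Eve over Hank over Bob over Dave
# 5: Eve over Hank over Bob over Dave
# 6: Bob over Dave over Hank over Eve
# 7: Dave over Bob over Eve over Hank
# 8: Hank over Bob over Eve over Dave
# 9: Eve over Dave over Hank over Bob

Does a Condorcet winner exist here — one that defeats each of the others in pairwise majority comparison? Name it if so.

Eve

Head-to-head results (9 voters total):
Eve vs Dave: Eve wins 5–4.
Eve vs Bob: Eve wins 5–4.
Eve vs Hank: Eve wins 6–3.
Dave vs Bob: Bob wins 6–3.
Dave vs Hank: Hank wins 5–4.
Bob vs Hank: Hank wins 5–4.
Eve beats each rival — Dave (5–4), Bob (5–4), Hank (6–3) — so Eve is the Condorcet winner.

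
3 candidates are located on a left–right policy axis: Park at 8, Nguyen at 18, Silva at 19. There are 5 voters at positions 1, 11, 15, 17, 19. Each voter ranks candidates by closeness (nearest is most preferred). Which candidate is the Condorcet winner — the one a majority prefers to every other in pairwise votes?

Nguyen

With single-peaked preferences on a line, the Condorcet winner is the candidate closest to the median voter.
The median voter (position 15) is closest to Nguyen at 18.
Check: Nguyen vs Park — voters closer to Nguyen: 3 of 5.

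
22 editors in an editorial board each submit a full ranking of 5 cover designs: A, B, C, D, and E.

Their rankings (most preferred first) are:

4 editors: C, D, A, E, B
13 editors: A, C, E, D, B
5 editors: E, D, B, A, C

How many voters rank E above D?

Ballots ranking E above D: 13+5 = 18.
Ballots ranking D above E: 4.
So 18 of 22 voters prefer E to D.

18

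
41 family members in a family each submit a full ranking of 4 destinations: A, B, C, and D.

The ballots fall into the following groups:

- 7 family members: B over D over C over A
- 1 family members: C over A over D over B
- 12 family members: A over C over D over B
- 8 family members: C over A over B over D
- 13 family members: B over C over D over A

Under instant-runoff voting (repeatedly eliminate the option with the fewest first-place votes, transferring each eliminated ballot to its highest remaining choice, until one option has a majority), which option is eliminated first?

D

Round 1: B 20, A 12, C 9, D 0. D has the fewest and is eliminated.
Round 2: B 20, A 12, C 9. C has the fewest and is eliminated.
Round 3: A 21, B 20. A has a majority.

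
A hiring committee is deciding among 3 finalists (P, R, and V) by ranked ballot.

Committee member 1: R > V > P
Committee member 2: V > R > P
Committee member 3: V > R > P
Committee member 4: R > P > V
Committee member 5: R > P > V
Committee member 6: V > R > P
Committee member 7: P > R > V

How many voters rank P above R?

Ballots ranking P above R: 1.
Ballots ranking R above P: 6.
So 1 of 7 voters prefer P to R.

1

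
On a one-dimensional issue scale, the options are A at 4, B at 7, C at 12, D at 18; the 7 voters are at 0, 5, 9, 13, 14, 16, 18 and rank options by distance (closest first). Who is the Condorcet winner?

C

With single-peaked preferences on a line, the Condorcet winner is the candidate closest to the median voter.
The median voter (position 13) is closest to C at 12.
Check: C vs A — voters closer to C: 5 of 7.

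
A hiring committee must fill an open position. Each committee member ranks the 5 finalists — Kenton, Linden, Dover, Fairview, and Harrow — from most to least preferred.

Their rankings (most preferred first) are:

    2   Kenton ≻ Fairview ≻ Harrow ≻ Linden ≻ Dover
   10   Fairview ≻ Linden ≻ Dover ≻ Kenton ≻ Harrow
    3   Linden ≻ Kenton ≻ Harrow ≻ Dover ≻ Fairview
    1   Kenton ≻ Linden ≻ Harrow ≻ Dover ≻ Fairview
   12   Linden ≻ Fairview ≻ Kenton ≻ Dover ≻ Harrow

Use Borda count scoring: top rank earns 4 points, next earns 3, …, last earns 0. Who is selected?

Borda scores:
  Kenton: 2·4 + 10·1 + 3·3 + 4 + 12·2 = 55
  Linden: 2·1 + 10·3 + 3·4 + 3 + 12·4 = 95
  Dover: 2·0 + 10·2 + 3·1 + 1 + 12·1 = 36
  Fairview: 2·3 + 10·4 + 3·0 + 0 + 12·3 = 82
  Harrow: 2·2 + 10·0 + 3·2 + 2 + 12·0 = 12
Linden has the highest total.

Linden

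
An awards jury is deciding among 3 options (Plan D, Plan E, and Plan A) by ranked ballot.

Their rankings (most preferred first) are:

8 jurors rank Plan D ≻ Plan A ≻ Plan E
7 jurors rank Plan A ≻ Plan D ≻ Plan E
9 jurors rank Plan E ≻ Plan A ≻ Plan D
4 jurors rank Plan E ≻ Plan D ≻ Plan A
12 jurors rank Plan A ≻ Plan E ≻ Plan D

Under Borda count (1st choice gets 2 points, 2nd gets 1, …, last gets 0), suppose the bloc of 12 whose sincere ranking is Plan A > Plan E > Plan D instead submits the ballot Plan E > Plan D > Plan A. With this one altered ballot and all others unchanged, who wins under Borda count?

Plan E

Borda totals with the altered ballot: Plan D 39, Plan E 50, Plan A 31.
The switch changes the winner from Plan A to Plan E.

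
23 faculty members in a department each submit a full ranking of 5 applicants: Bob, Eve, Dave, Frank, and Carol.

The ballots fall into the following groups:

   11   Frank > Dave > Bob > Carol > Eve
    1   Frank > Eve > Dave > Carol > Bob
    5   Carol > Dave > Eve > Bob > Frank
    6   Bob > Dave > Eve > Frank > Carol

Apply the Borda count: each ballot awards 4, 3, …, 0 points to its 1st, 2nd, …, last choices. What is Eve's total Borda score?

Borda scores:
  Bob: 11·2 + 0 + 5·1 + 6·4 = 51
  Eve: 11·0 + 3 + 5·2 + 6·2 = 25
  Dave: 11·3 + 2 + 5·3 + 6·3 = 68
  Frank: 11·4 + 4 + 5·0 + 6·1 = 54
  Carol: 11·1 + 1 + 5·4 + 6·0 = 32

25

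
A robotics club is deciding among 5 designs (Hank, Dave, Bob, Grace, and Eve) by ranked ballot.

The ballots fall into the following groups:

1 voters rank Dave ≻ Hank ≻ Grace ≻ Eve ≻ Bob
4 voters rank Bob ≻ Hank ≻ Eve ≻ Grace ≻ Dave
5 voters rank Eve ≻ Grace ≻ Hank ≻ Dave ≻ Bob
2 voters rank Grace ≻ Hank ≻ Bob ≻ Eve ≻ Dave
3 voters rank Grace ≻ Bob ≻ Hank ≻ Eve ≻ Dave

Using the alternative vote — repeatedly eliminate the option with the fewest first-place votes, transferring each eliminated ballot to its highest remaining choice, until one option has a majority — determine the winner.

Eve

Round 1: Grace 5, Eve 5, Bob 4, Dave 1, Hank 0. Hank has the fewest and is eliminated.
Round 2: Grace 5, Eve 5, Bob 4, Dave 1. Dave has the fewest and is eliminated.
Round 3: Grace 6, Eve 5, Bob 4. Bob has the fewest and is eliminated.
Round 4: Eve 9, Grace 6. Eve has a majority.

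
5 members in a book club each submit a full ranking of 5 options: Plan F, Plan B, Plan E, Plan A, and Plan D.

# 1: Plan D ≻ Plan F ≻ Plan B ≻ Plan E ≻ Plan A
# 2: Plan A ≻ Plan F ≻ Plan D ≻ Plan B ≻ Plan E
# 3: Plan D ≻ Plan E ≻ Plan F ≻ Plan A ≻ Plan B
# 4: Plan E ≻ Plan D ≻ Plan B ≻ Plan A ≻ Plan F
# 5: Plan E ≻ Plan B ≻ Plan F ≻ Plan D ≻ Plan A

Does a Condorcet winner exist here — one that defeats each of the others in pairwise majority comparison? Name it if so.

Plan D

Head-to-head results (5 voters total):
Plan F vs Plan B: Plan F wins 3–2.
Plan F vs Plan E: Plan E wins 3–2.
Plan F vs Plan A: Plan F wins 3–2.
Plan F vs Plan D: Plan D wins 3–2.
Plan B vs Plan E: Plan E wins 3–2.
Plan B vs Plan A: Plan B wins 3–2.
Plan B vs Plan D: Plan D wins 4–1.
Plan E vs Plan A: Plan E wins 4–1.
Plan E vs Plan D: Plan D wins 3–2.
Plan A vs Plan D: Plan D wins 4–1.
Plan D beats each rival — Plan F (3–2), Plan B (4–1), Plan E (3–2), Plan A (4–1) — so Plan D is the Condorcet winner.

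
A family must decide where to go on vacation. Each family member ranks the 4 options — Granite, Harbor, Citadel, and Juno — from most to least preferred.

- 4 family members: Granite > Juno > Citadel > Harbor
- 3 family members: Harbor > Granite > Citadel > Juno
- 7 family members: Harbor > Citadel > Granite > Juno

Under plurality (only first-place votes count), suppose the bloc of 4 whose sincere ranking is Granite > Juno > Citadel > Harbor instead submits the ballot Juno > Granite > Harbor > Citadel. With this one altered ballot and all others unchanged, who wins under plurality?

Harbor

First-place totals with the altered ballot: Granite 0, Harbor 10, Citadel 0, Juno 4.
The winner is unchanged: still Harbor.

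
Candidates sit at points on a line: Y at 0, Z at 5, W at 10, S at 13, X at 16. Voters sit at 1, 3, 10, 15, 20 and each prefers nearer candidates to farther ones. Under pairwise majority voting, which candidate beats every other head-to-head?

With single-peaked preferences on a line, the Condorcet winner is the candidate closest to the median voter.
The median voter (position 10) is closest to W at 10.
Check: W vs X — voters closer to W: 3 of 5.

W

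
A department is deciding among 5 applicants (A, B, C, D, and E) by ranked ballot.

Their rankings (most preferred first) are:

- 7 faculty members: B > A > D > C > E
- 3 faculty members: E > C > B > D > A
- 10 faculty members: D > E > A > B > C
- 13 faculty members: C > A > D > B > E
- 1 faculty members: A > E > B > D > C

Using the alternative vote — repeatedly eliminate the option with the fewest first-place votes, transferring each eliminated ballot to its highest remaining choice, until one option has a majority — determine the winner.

Round 1: C 13, D 10, B 7, E 3, A 1. A has the fewest and is eliminated.
Round 2: C 13, D 10, B 7, E 4. E has the fewest and is eliminated.
Round 3: C 16, D 10, B 8. B has the fewest and is eliminated.
Round 4: D 18, C 16. D has a majority.

D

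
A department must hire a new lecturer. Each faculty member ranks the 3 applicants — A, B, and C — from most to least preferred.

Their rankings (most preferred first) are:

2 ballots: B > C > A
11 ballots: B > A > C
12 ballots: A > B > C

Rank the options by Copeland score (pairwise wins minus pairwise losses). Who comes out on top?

B

Pairwise results:
  A vs B: B wins 13–12.
  A vs C: A wins 23–2.
  B vs C: B wins 25–0.
Copeland scores (wins − losses):
  A: 1 − 1 = 0
  B: 2 − 0 = 2
  C: 0 − 2 = -2
B has the best Copeland score.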